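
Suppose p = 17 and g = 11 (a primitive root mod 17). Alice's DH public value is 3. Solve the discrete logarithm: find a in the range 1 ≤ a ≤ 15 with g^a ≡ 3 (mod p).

7

Try successive powers of 11 modulo 17:
11^1 ≡ 11
11^2 ≡ 2
11^3 ≡ 5
11^4 ≡ 4
11^5 ≡ 10
11^6 ≡ 8
11^7 ≡ 3
Found: a = 7.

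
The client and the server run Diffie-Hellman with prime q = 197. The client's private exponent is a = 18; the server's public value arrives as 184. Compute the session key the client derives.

121

Shared key K = 184^18 mod 197.
184^1 ≡ 184 (mod 197)
184^2 = (184^1)^2 ≡ 184^2 = 33856 ≡ 169 (mod 197)
184^4 = (184^2)^2 ≡ 169^2 = 28561 ≡ 193 (mod 197)
184^8 = (184^4)^2 ≡ 193^2 = 37249 ≡ 16 (mod 197)
184^16 = (184^8)^2 ≡ 16^2 = 256 ≡ 59 (mod 197)
184^18 = 184^16 · 184^2 ≡ 59 · 169 ≡ 121 (mod 197).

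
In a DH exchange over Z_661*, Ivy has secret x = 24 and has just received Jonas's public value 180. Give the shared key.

612

Shared key K = 180^24 mod 661.
180^1 ≡ 180 (mod 661)
180^2 = (180^1)^2 ≡ 180^2 = 32400 ≡ 11 (mod 661)
180^4 = (180^2)^2 ≡ 11^2 = 121 ≡ 121 (mod 661)
180^8 = (180^4)^2 ≡ 121^2 = 14641 ≡ 99 (mod 661)
180^16 = (180^8)^2 ≡ 99^2 = 9801 ≡ 547 (mod 661)
180^24 = 180^16 · 180^8 ≡ 547 · 99 ≡ 612 (mod 661).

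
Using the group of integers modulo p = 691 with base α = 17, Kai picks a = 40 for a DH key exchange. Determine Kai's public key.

497

Public value = 17^{40} \pmod{691}.
17^1 ≡ 17 (mod 691)
17^2 = (17^1)^2 ≡ 17^2 = 289 ≡ 289 (mod 691)
17^4 = (17^2)^2 ≡ 289^2 = 83521 ≡ 601 (mod 691)
17^8 = (17^4)^2 ≡ 601^2 = 361201 ≡ 499 (mod 691)
17^16 = (17^8)^2 ≡ 499^2 = 249001 ≡ 241 (mod 691)
17^32 = (17^16)^2 ≡ 241^2 = 58081 ≡ 37 (mod 691)
17^40 = 17^32 · 17^8 ≡ 37 · 499 ≡ 497 (mod 691).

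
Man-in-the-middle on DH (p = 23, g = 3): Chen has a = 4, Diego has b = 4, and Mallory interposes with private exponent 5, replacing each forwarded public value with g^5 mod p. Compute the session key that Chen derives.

Chen receives Mallory's public value M = 3^5 mod 23 instead of the honest one.
3^1 ≡ 3 (mod 23)
3^2 = (3^1)^2 ≡ 3^2 = 9 ≡ 9 (mod 23)
3^4 = (3^2)^2 ≡ 9^2 = 81 ≡ 12 (mod 23)
3^5 = 3^4 · 3^1 ≡ 12 · 3 ≡ 13 (mod 23).
So M = 13. Chen computes K = M^4 mod 23.
13^1 ≡ 13 (mod 23)
13^2 = (13^1)^2 ≡ 13^2 = 169 ≡ 8 (mod 23)
13^4 = (13^2)^2 ≡ 8^2 = 64 ≡ 18 (mod 23)

18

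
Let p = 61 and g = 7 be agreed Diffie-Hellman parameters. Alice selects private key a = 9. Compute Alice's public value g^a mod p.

Public value = 7^9 mod 61.
7^1 ≡ 7 (mod 61)
7^2 = (7^1)^2 ≡ 7^2 = 49 ≡ 49 (mod 61)
7^4 = (7^2)^2 ≡ 49^2 = 2401 ≡ 22 (mod 61)
7^8 = (7^4)^2 ≡ 22^2 = 484 ≡ 57 (mod 61)
7^9 = 7^8 · 7^1 ≡ 57 · 7 ≡ 33 (mod 61).

33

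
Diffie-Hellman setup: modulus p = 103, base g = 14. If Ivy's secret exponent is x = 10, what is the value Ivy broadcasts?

Public value = 14^10 (mod 103).
14^1 ≡ 14 (mod 103)
14^2 = (14^1)^2 ≡ 14^2 = 196 ≡ 93 (mod 103)
14^4 = (14^2)^2 ≡ 93^2 = 8649 ≡ 100 (mod 103)
14^8 = (14^4)^2 ≡ 100^2 = 10000 ≡ 9 (mod 103)
14^10 = 14^8 · 14^2 ≡ 9 · 93 ≡ 13 (mod 103).

13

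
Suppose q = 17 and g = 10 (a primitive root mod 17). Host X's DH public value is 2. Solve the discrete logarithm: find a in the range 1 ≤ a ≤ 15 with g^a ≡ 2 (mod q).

10

Try successive powers of 10 modulo 17:
10^1 ≡ 10
10^2 ≡ 15
10^3 ≡ 14
10^4 ≡ 4
10^5 ≡ 6
10^6 ≡ 9
10^7 ≡ 5
10^8 ≡ 16
10^9 ≡ 7
10^10 ≡ 2
Found: a = 10.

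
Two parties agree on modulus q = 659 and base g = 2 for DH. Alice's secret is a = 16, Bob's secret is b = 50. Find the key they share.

549

Alice sends A = g^a mod q = 2^16 mod 659.
2^1 ≡ 2 (mod 659)
2^2 = (2^1)^2 ≡ 2^2 = 4 ≡ 4 (mod 659)
2^4 = (2^2)^2 ≡ 4^2 = 16 ≡ 16 (mod 659)
2^8 = (2^4)^2 ≡ 16^2 = 256 ≡ 256 (mod 659)
2^16 = (2^8)^2 ≡ 256^2 = 65536 ≡ 295 (mod 659)
So A = 295. Bob then computes K = A^b mod q = 295^50 mod 659.
295^1 ≡ 295 (mod 659)
295^2 = (295^1)^2 ≡ 295^2 = 87025 ≡ 37 (mod 659)
295^4 = (295^2)^2 ≡ 37^2 = 1369 ≡ 51 (mod 659)
295^8 = (295^4)^2 ≡ 51^2 = 2601 ≡ 624 (mod 659)
295^16 = (295^8)^2 ≡ 624^2 = 389376 ≡ 566 (mod 659)
295^32 = (295^16)^2 ≡ 566^2 = 320356 ≡ 82 (mod 659)
295^50 = 295^32 · 295^16 · 295^2 ≡ 82 · 566 · 37 ≡ 549 (mod 659).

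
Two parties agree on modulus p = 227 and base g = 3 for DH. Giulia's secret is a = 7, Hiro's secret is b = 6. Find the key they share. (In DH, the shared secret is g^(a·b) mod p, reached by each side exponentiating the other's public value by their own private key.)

Giulia sends A = g^a mod p = 3^7 mod 227.
3^1 ≡ 3 (mod 227)
3^2 = (3^1)^2 ≡ 3^2 = 9 ≡ 9 (mod 227)
3^4 = (3^2)^2 ≡ 9^2 = 81 ≡ 81 (mod 227)
3^7 = 3^4 · 3^2 · 3^1 ≡ 81 · 9 · 3 ≡ 144 (mod 227).
So A = 144. Hiro then computes K = A^b mod p = 144^6 mod 227.
144^1 ≡ 144 (mod 227)
144^2 = (144^1)^2 ≡ 144^2 = 20736 ≡ 79 (mod 227)
144^4 = (144^2)^2 ≡ 79^2 = 6241 ≡ 112 (mod 227)
144^6 = 144^4 · 144^2 ≡ 112 · 79 ≡ 222 (mod 227).

222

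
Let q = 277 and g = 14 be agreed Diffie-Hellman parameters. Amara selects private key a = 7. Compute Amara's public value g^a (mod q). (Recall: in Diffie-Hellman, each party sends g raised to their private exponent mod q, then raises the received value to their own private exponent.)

46

Public value = 14^7 (mod 277).
14^1 ≡ 14 (mod 277)
14^2 = (14^1)^2 ≡ 14^2 = 196 ≡ 196 (mod 277)
14^4 = (14^2)^2 ≡ 196^2 = 38416 ≡ 190 (mod 277)
14^7 = 14^4 · 14^2 · 14^1 ≡ 190 · 196 · 14 ≡ 46 (mod 277).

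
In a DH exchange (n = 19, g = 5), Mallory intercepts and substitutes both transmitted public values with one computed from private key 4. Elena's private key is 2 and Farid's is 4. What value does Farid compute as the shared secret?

16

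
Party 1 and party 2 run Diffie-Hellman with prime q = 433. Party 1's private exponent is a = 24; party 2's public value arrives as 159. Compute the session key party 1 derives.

Shared key K = 159^24 mod 433.
159^1 ≡ 159 (mod 433)
159^2 = (159^1)^2 ≡ 159^2 = 25281 ≡ 167 (mod 433)
159^4 = (159^2)^2 ≡ 167^2 = 27889 ≡ 177 (mod 433)
159^8 = (159^4)^2 ≡ 177^2 = 31329 ≡ 153 (mod 433)
159^16 = (159^8)^2 ≡ 153^2 = 23409 ≡ 27 (mod 433)
159^24 = 159^16 · 159^8 ≡ 27 · 153 ≡ 234 (mod 433).

234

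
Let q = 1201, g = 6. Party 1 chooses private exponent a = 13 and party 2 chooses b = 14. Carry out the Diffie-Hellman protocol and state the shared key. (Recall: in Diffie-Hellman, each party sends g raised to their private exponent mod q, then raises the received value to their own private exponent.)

36

Party 2 sends B = g^b mod q = 6^14 mod 1201.
6^1 ≡ 6 (mod 1201)
6^2 = (6^1)^2 ≡ 6^2 = 36 ≡ 36 (mod 1201)
6^4 = (6^2)^2 ≡ 36^2 = 1296 ≡ 95 (mod 1201)
6^8 = (6^4)^2 ≡ 95^2 = 9025 ≡ 618 (mod 1201)
6^14 = 6^8 · 6^4 · 6^2 ≡ 618 · 95 · 36 ≡ 1001 (mod 1201).
So B = 1001. Party 1 then computes K = B^a mod q = 1001^13 mod 1201.
1001^1 ≡ 1001 (mod 1201)
1001^2 = (1001^1)^2 ≡ 1001^2 = 1002001 ≡ 367 (mod 1201)
1001^4 = (1001^2)^2 ≡ 367^2 = 134689 ≡ 177 (mod 1201)
1001^8 = (1001^4)^2 ≡ 177^2 = 31329 ≡ 103 (mod 1201)
1001^13 = 1001^8 · 1001^4 · 1001^1 ≡ 103 · 177 · 1001 ≡ 36 (mod 1201).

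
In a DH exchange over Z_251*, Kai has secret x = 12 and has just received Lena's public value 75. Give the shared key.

Shared key K = 75^12 mod 251.
75^1 ≡ 75 (mod 251)
75^2 = (75^1)^2 ≡ 75^2 = 5625 ≡ 103 (mod 251)
75^4 = (75^2)^2 ≡ 103^2 = 10609 ≡ 67 (mod 251)
75^8 = (75^4)^2 ≡ 67^2 = 4489 ≡ 222 (mod 251)
75^12 = 75^8 · 75^4 ≡ 222 · 67 ≡ 65 (mod 251).

65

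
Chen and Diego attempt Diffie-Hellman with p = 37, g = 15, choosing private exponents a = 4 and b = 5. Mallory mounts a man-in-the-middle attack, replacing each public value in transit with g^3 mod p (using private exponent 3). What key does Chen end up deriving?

26

Chen receives Mallory's public value M = 15^3 mod 37 instead of the honest one.
15^1 ≡ 15 (mod 37)
15^2 = (15^1)^2 ≡ 15^2 = 225 ≡ 3 (mod 37)
15^3 = 15^2 · 15^1 ≡ 3 · 15 ≡ 8 (mod 37).
So M = 8. Chen computes K = M^4 mod 37.
8^1 ≡ 8 (mod 37)
8^2 = (8^1)^2 ≡ 8^2 = 64 ≡ 27 (mod 37)
8^4 = (8^2)^2 ≡ 27^2 = 729 ≡ 26 (mod 37)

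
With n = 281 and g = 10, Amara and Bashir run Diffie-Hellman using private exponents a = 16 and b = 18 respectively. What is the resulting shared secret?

Amara sends A = g^a mod n = 10^16 mod 281.
10^1 ≡ 10 (mod 281)
10^2 = (10^1)^2 ≡ 10^2 = 100 ≡ 100 (mod 281)
10^4 = (10^2)^2 ≡ 100^2 = 10000 ≡ 165 (mod 281)
10^8 = (10^4)^2 ≡ 165^2 = 27225 ≡ 249 (mod 281)
10^16 = (10^8)^2 ≡ 249^2 = 62001 ≡ 181 (mod 281)
So A = 181. Bashir then computes K = A^b mod n = 181^18 mod 281.
181^1 ≡ 181 (mod 281)
181^2 = (181^1)^2 ≡ 181^2 = 32761 ≡ 165 (mod 281)
181^4 = (181^2)^2 ≡ 165^2 = 27225 ≡ 249 (mod 281)
181^8 = (181^4)^2 ≡ 249^2 = 62001 ≡ 181 (mod 281)
181^16 = (181^8)^2 ≡ 181^2 = 32761 ≡ 165 (mod 281)
181^18 = 181^16 · 181^2 ≡ 165 · 165 ≡ 249 (mod 281).

249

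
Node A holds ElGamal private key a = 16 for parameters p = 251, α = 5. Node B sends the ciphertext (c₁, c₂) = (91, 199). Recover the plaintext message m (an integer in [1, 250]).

90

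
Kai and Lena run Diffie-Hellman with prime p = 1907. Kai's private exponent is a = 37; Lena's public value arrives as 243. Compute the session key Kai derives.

606

Shared key K = 243^37 mod 1907.
243^1 ≡ 243 (mod 1907)
243^2 = (243^1)^2 ≡ 243^2 = 59049 ≡ 1839 (mod 1907)
243^4 = (243^2)^2 ≡ 1839^2 = 3381921 ≡ 810 (mod 1907)
243^8 = (243^4)^2 ≡ 810^2 = 656100 ≡ 92 (mod 1907)
243^16 = (243^8)^2 ≡ 92^2 = 8464 ≡ 836 (mod 1907)
243^32 = (243^16)^2 ≡ 836^2 = 698896 ≡ 934 (mod 1907)
243^37 = 243^32 · 243^4 · 243^1 ≡ 934 · 810 · 243 ≡ 606 (mod 1907).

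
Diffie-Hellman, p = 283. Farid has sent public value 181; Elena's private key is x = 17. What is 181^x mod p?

78

Shared key K = 181^17 mod 283.
181^1 ≡ 181 (mod 283)
181^2 = (181^1)^2 ≡ 181^2 = 32761 ≡ 216 (mod 283)
181^4 = (181^2)^2 ≡ 216^2 = 46656 ≡ 244 (mod 283)
181^8 = (181^4)^2 ≡ 244^2 = 59536 ≡ 106 (mod 283)
181^16 = (181^8)^2 ≡ 106^2 = 11236 ≡ 199 (mod 283)
181^17 = 181^16 · 181^1 ≡ 199 · 181 ≡ 78 (mod 283).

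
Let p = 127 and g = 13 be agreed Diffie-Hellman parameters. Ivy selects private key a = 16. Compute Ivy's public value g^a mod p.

Public value = 13^16 mod 127.
13^1 ≡ 13 (mod 127)
13^2 = (13^1)^2 ≡ 13^2 = 169 ≡ 42 (mod 127)
13^4 = (13^2)^2 ≡ 42^2 = 1764 ≡ 113 (mod 127)
13^8 = (13^4)^2 ≡ 113^2 = 12769 ≡ 69 (mod 127)
13^16 = (13^8)^2 ≡ 69^2 = 4761 ≡ 62 (mod 127)

62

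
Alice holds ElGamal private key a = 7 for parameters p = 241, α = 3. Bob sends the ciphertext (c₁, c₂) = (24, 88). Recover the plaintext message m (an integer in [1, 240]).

Shared mask s = c₁^a mod p = 24^7 mod 241.
24^1 ≡ 24 (mod 241)
24^2 = (24^1)^2 ≡ 24^2 = 576 ≡ 94 (mod 241)
24^4 = (24^2)^2 ≡ 94^2 = 8836 ≡ 160 (mod 241)
24^7 = 24^4 · 24^2 · 24^1 ≡ 160 · 94 · 24 ≡ 183 (mod 241).
So s = 183; s⁻¹ ≡ 54 (mod 241).
m = c₂ · s⁻¹ mod 241 = 88 · 54 mod 241 = 173.

173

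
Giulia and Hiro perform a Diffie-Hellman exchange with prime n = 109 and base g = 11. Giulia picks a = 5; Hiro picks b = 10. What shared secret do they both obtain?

Hiro sends B = g^b mod n = 11^10 mod 109.
11^1 ≡ 11 (mod 109)
11^2 = (11^1)^2 ≡ 11^2 = 121 ≡ 12 (mod 109)
11^4 = (11^2)^2 ≡ 12^2 = 144 ≡ 35 (mod 109)
11^8 = (11^4)^2 ≡ 35^2 = 1225 ≡ 26 (mod 109)
11^10 = 11^8 · 11^2 ≡ 26 · 12 ≡ 94 (mod 109).
So B = 94. Giulia then computes K = B^a mod n = 94^5 mod 109.
94^1 ≡ 94 (mod 109)
94^2 = (94^1)^2 ≡ 94^2 = 8836 ≡ 7 (mod 109)
94^4 = (94^2)^2 ≡ 7^2 = 49 ≡ 49 (mod 109)
94^5 = 94^4 · 94^1 ≡ 49 · 94 ≡ 28 (mod 109).

28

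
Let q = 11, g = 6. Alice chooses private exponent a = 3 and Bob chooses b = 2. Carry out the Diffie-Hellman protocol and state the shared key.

5

Bob sends B = g^b mod q = 6^2 mod 11.
6^1 ≡ 6 (mod 11)
6^2 = (6^1)^2 ≡ 6^2 = 36 ≡ 3 (mod 11)
So B = 3. Alice then computes K = B^a mod q = 3^3 mod 11.
3^1 ≡ 3 (mod 11)
3^2 = (3^1)^2 ≡ 3^2 = 9 ≡ 9 (mod 11)
3^3 = 3^2 · 3^1 ≡ 9 · 3 ≡ 5 (mod 11).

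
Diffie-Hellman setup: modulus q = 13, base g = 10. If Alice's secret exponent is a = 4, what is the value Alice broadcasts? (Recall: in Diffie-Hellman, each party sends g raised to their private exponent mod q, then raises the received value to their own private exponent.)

Public value = 10^4 mod 13.
10^1 ≡ 10 (mod 13)
10^2 = (10^1)^2 ≡ 10^2 = 100 ≡ 9 (mod 13)
10^4 = (10^2)^2 ≡ 9^2 = 81 ≡ 3 (mod 13)

3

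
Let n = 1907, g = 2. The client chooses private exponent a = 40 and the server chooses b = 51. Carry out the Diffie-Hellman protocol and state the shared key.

169

The client sends A = g^a mod n = 2^40 mod 1907.
2^1 ≡ 2 (mod 1907)
2^2 = (2^1)^2 ≡ 2^2 = 4 ≡ 4 (mod 1907)
2^4 = (2^2)^2 ≡ 4^2 = 16 ≡ 16 (mod 1907)
2^8 = (2^4)^2 ≡ 16^2 = 256 ≡ 256 (mod 1907)
2^16 = (2^8)^2 ≡ 256^2 = 65536 ≡ 698 (mod 1907)
2^32 = (2^16)^2 ≡ 698^2 = 487204 ≡ 919 (mod 1907)
2^40 = 2^32 · 2^8 ≡ 919 · 256 ≡ 703 (mod 1907).
So A = 703. The server then computes K = A^b mod n = 703^51 mod 1907.
703^1 ≡ 703 (mod 1907)
703^2 = (703^1)^2 ≡ 703^2 = 494209 ≡ 296 (mod 1907)
703^4 = (703^2)^2 ≡ 296^2 = 87616 ≡ 1801 (mod 1907)
703^8 = (703^4)^2 ≡ 1801^2 = 3243601 ≡ 1701 (mod 1907)
703^16 = (703^8)^2 ≡ 1701^2 = 2893401 ≡ 482 (mod 1907)
703^32 = (703^16)^2 ≡ 482^2 = 232324 ≡ 1577 (mod 1907)
703^51 = 703^32 · 703^16 · 703^2 · 703^1 ≡ 1577 · 482 · 296 · 703 ≡ 169 (mod 1907).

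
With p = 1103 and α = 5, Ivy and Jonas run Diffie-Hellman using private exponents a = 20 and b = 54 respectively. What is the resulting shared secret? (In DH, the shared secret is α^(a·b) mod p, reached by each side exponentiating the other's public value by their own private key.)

846

Ivy sends A = α^a mod p = 5^20 mod 1103.
5^1 ≡ 5 (mod 1103)
5^2 = (5^1)^2 ≡ 5^2 = 25 ≡ 25 (mod 1103)
5^4 = (5^2)^2 ≡ 25^2 = 625 ≡ 625 (mod 1103)
5^8 = (5^4)^2 ≡ 625^2 = 390625 ≡ 163 (mod 1103)
5^16 = (5^8)^2 ≡ 163^2 = 26569 ≡ 97 (mod 1103)
5^20 = 5^16 · 5^4 ≡ 97 · 625 ≡ 1063 (mod 1103).
So A = 1063. Jonas then computes K = A^b mod p = 1063^54 mod 1103.
1063^1 ≡ 1063 (mod 1103)
1063^2 = (1063^1)^2 ≡ 1063^2 = 1129969 ≡ 497 (mod 1103)
1063^4 = (1063^2)^2 ≡ 497^2 = 247009 ≡ 1040 (mod 1103)
1063^8 = (1063^4)^2 ≡ 1040^2 = 1081600 ≡ 660 (mod 1103)
1063^16 = (1063^8)^2 ≡ 660^2 = 435600 ≡ 1018 (mod 1103)
1063^32 = (1063^16)^2 ≡ 1018^2 = 1036324 ≡ 607 (mod 1103)
1063^54 = 1063^32 · 1063^16 · 1063^4 · 1063^2 ≡ 607 · 1018 · 1040 · 497 ≡ 846 (mod 1103).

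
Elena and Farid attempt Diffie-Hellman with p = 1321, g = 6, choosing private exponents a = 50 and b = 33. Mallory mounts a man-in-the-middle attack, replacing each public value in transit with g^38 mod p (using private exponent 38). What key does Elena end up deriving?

617

Elena receives Mallory's public value M = 6^38 mod 1321 instead of the honest one.
6^1 ≡ 6 (mod 1321)
6^2 = (6^1)^2 ≡ 6^2 = 36 ≡ 36 (mod 1321)
6^4 = (6^2)^2 ≡ 36^2 = 1296 ≡ 1296 (mod 1321)
6^8 = (6^4)^2 ≡ 1296^2 = 1679616 ≡ 625 (mod 1321)
6^16 = (6^8)^2 ≡ 625^2 = 390625 ≡ 930 (mod 1321)
6^32 = (6^16)^2 ≡ 930^2 = 864900 ≡ 966 (mod 1321)
6^38 = 6^32 · 6^4 · 6^2 ≡ 966 · 1296 · 36 ≡ 1139 (mod 1321).
So M = 1139. Elena computes K = M^50 mod 1321.
1139^1 ≡ 1139 (mod 1321)
1139^2 = (1139^1)^2 ≡ 1139^2 = 1297321 ≡ 99 (mod 1321)
1139^4 = (1139^2)^2 ≡ 99^2 = 9801 ≡ 554 (mod 1321)
1139^8 = (1139^4)^2 ≡ 554^2 = 306916 ≡ 444 (mod 1321)
1139^16 = (1139^8)^2 ≡ 444^2 = 197136 ≡ 307 (mod 1321)
1139^32 = (1139^16)^2 ≡ 307^2 = 94249 ≡ 458 (mod 1321)
1139^50 = 1139^32 · 1139^16 · 1139^2 ≡ 458 · 307 · 99 ≡ 617 (mod 1321).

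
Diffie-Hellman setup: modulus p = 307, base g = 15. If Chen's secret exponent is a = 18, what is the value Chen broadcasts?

Public value = 15^18 mod 307.
15^1 ≡ 15 (mod 307)
15^2 = (15^1)^2 ≡ 15^2 = 225 ≡ 225 (mod 307)
15^4 = (15^2)^2 ≡ 225^2 = 50625 ≡ 277 (mod 307)
15^8 = (15^4)^2 ≡ 277^2 = 76729 ≡ 286 (mod 307)
15^16 = (15^8)^2 ≡ 286^2 = 81796 ≡ 134 (mod 307)
15^18 = 15^16 · 15^2 ≡ 134 · 225 ≡ 64 (mod 307).

64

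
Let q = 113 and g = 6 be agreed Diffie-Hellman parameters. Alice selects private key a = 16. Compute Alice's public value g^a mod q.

Public value = 6^16 mod 113.
6^1 ≡ 6 (mod 113)
6^2 = (6^1)^2 ≡ 6^2 = 36 ≡ 36 (mod 113)
6^4 = (6^2)^2 ≡ 36^2 = 1296 ≡ 53 (mod 113)
6^8 = (6^4)^2 ≡ 53^2 = 2809 ≡ 97 (mod 113)
6^16 = (6^8)^2 ≡ 97^2 = 9409 ≡ 30 (mod 113)

30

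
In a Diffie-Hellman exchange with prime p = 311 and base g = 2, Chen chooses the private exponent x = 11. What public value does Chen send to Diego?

182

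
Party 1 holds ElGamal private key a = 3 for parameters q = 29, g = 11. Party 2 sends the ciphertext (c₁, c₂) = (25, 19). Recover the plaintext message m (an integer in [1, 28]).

Shared mask s = c₁^a mod q = 25^3 mod 29.
25^1 ≡ 25 (mod 29)
25^2 = (25^1)^2 ≡ 25^2 = 625 ≡ 16 (mod 29)
25^3 = 25^2 · 25^1 ≡ 16 · 25 ≡ 23 (mod 29).
So s = 23; s⁻¹ ≡ 24 (mod 29).
m = c₂ · s⁻¹ mod 29 = 19 · 24 mod 29 = 21.

21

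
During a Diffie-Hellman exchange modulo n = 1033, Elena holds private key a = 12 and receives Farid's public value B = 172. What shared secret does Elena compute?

844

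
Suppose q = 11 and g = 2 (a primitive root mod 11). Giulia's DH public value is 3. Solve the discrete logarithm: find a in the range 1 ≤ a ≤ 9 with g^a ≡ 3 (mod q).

8

Try successive powers of 2 modulo 11:
2^1 ≡ 2
2^2 ≡ 4
2^3 ≡ 8
2^4 ≡ 5
2^5 ≡ 10
2^6 ≡ 9
2^7 ≡ 7
2^8 ≡ 3
Found: a = 8.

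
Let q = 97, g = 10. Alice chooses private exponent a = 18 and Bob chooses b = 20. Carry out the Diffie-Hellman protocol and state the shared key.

22

Alice sends A = g^a mod q = 10^18 mod 97.
10^1 ≡ 10 (mod 97)
10^2 = (10^1)^2 ≡ 10^2 = 100 ≡ 3 (mod 97)
10^4 = (10^2)^2 ≡ 3^2 = 9 ≡ 9 (mod 97)
10^8 = (10^4)^2 ≡ 9^2 = 81 ≡ 81 (mod 97)
10^16 = (10^8)^2 ≡ 81^2 = 6561 ≡ 62 (mod 97)
10^18 = 10^16 · 10^2 ≡ 62 · 3 ≡ 89 (mod 97).
So A = 89. Bob then computes K = A^b mod q = 89^20 mod 97.
89^1 ≡ 89 (mod 97)
89^2 = (89^1)^2 ≡ 89^2 = 7921 ≡ 64 (mod 97)
89^4 = (89^2)^2 ≡ 64^2 = 4096 ≡ 22 (mod 97)
89^8 = (89^4)^2 ≡ 22^2 = 484 ≡ 96 (mod 97)
89^16 = (89^8)^2 ≡ 96^2 = 9216 ≡ 1 (mod 97)
89^20 = 89^16 · 89^4 ≡ 1 · 22 ≡ 22 (mod 97).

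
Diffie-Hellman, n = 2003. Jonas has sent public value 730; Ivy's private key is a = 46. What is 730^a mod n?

1469

Shared key K = 730^46 mod 2003.
730^1 ≡ 730 (mod 2003)
730^2 = (730^1)^2 ≡ 730^2 = 532900 ≡ 102 (mod 2003)
730^4 = (730^2)^2 ≡ 102^2 = 10404 ≡ 389 (mod 2003)
730^8 = (730^4)^2 ≡ 389^2 = 151321 ≡ 1096 (mod 2003)
730^16 = (730^8)^2 ≡ 1096^2 = 1201216 ≡ 1419 (mod 2003)
730^32 = (730^16)^2 ≡ 1419^2 = 2013561 ≡ 546 (mod 2003)
730^46 = 730^32 · 730^8 · 730^4 · 730^2 ≡ 546 · 1096 · 389 · 102 ≡ 1469 (mod 2003).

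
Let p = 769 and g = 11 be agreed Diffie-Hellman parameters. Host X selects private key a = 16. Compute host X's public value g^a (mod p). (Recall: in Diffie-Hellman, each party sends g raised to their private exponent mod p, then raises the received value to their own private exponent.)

243

Public value = 11^16 (mod 769).
11^1 ≡ 11 (mod 769)
11^2 = (11^1)^2 ≡ 11^2 = 121 ≡ 121 (mod 769)
11^4 = (11^2)^2 ≡ 121^2 = 14641 ≡ 30 (mod 769)
11^8 = (11^4)^2 ≡ 30^2 = 900 ≡ 131 (mod 769)
11^16 = (11^8)^2 ≡ 131^2 = 17161 ≡ 243 (mod 769)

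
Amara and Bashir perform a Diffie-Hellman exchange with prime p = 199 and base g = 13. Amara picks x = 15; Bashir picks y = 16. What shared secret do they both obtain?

140

Amara sends A = g^x mod p = 13^15 mod 199.
13^1 ≡ 13 (mod 199)
13^2 = (13^1)^2 ≡ 13^2 = 169 ≡ 169 (mod 199)
13^4 = (13^2)^2 ≡ 169^2 = 28561 ≡ 104 (mod 199)
13^8 = (13^4)^2 ≡ 104^2 = 10816 ≡ 70 (mod 199)
13^15 = 13^8 · 13^4 · 13^2 · 13^1 ≡ 70 · 104 · 169 · 13 ≡ 132 (mod 199).
So A = 132. Bashir then computes K = A^y mod p = 132^16 mod 199.
132^1 ≡ 132 (mod 199)
132^2 = (132^1)^2 ≡ 132^2 = 17424 ≡ 111 (mod 199)
132^4 = (132^2)^2 ≡ 111^2 = 12321 ≡ 182 (mod 199)
132^8 = (132^4)^2 ≡ 182^2 = 33124 ≡ 90 (mod 199)
132^16 = (132^8)^2 ≡ 90^2 = 8100 ≡ 140 (mod 199)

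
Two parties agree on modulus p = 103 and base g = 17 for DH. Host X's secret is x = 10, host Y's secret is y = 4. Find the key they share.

50

Host X sends A = g^x mod p = 17^10 mod 103.
17^1 ≡ 17 (mod 103)
17^2 = (17^1)^2 ≡ 17^2 = 289 ≡ 83 (mod 103)
17^4 = (17^2)^2 ≡ 83^2 = 6889 ≡ 91 (mod 103)
17^8 = (17^4)^2 ≡ 91^2 = 8281 ≡ 41 (mod 103)
17^10 = 17^8 · 17^2 ≡ 41 · 83 ≡ 4 (mod 103).
So A = 4. Host Y then computes K = A^y mod p = 4^4 mod 103.
4^1 ≡ 4 (mod 103)
4^2 = (4^1)^2 ≡ 4^2 = 16 ≡ 16 (mod 103)
4^4 = (4^2)^2 ≡ 16^2 = 256 ≡ 50 (mod 103)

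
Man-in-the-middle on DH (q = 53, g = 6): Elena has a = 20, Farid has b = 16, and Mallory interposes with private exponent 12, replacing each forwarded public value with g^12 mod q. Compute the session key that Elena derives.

Elena receives Mallory's public value M = 6^12 mod 53 instead of the honest one.
6^1 ≡ 6 (mod 53)
6^2 = (6^1)^2 ≡ 6^2 = 36 ≡ 36 (mod 53)
6^4 = (6^2)^2 ≡ 36^2 = 1296 ≡ 24 (mod 53)
6^8 = (6^4)^2 ≡ 24^2 = 576 ≡ 46 (mod 53)
6^12 = 6^8 · 6^4 ≡ 46 · 24 ≡ 44 (mod 53).
So M = 44. Elena computes K = M^20 mod 53.
44^1 ≡ 44 (mod 53)
44^2 = (44^1)^2 ≡ 44^2 = 1936 ≡ 28 (mod 53)
44^4 = (44^2)^2 ≡ 28^2 = 784 ≡ 42 (mod 53)
44^8 = (44^4)^2 ≡ 42^2 = 1764 ≡ 15 (mod 53)
44^16 = (44^8)^2 ≡ 15^2 = 225 ≡ 13 (mod 53)
44^20 = 44^16 · 44^4 ≡ 13 · 42 ≡ 16 (mod 53).

16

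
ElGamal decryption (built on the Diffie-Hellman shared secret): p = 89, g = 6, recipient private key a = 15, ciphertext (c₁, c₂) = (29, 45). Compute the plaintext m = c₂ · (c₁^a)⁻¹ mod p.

76

Shared mask s = c₁^a mod p = 29^15 mod 89.
29^1 ≡ 29 (mod 89)
29^2 = (29^1)^2 ≡ 29^2 = 841 ≡ 40 (mod 89)
29^4 = (29^2)^2 ≡ 40^2 = 1600 ≡ 87 (mod 89)
29^8 = (29^4)^2 ≡ 87^2 = 7569 ≡ 4 (mod 89)
29^15 = 29^8 · 29^4 · 29^2 · 29^1 ≡ 4 · 87 · 40 · 29 ≡ 65 (mod 89).
So s = 65; s⁻¹ ≡ 63 (mod 89).
m = c₂ · s⁻¹ mod 89 = 45 · 63 mod 89 = 76.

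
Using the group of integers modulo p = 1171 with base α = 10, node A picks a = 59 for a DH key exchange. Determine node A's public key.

763

Public value = 10^59 (mod 1171).
10^1 ≡ 10 (mod 1171)
10^2 = (10^1)^2 ≡ 10^2 = 100 ≡ 100 (mod 1171)
10^4 = (10^2)^2 ≡ 100^2 = 10000 ≡ 632 (mod 1171)
10^8 = (10^4)^2 ≡ 632^2 = 399424 ≡ 113 (mod 1171)
10^16 = (10^8)^2 ≡ 113^2 = 12769 ≡ 1059 (mod 1171)
10^32 = (10^16)^2 ≡ 1059^2 = 1121481 ≡ 834 (mod 1171)
10^59 = 10^32 · 10^16 · 10^8 · 10^2 · 10^1 ≡ 834 · 1059 · 113 · 100 · 10 ≡ 763 (mod 1171).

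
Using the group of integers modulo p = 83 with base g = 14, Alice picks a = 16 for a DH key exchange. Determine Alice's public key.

9

Public value = 14^16 mod 83.
14^1 ≡ 14 (mod 83)
14^2 = (14^1)^2 ≡ 14^2 = 196 ≡ 30 (mod 83)
14^4 = (14^2)^2 ≡ 30^2 = 900 ≡ 70 (mod 83)
14^8 = (14^4)^2 ≡ 70^2 = 4900 ≡ 3 (mod 83)
14^16 = (14^8)^2 ≡ 3^2 = 9 ≡ 9 (mod 83)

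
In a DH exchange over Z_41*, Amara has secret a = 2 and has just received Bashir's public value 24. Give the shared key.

Shared key K = 24^2 mod 41.
24^1 ≡ 24 (mod 41)
24^2 = (24^1)^2 ≡ 24^2 = 576 ≡ 2 (mod 41)

2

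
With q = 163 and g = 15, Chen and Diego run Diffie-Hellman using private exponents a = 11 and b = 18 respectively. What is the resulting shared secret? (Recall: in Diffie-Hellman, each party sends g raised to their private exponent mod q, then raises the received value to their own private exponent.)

38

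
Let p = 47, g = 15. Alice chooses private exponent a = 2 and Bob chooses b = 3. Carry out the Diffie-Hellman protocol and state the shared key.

34

Alice sends A = g^a mod p = 15^2 mod 47.
15^1 ≡ 15 (mod 47)
15^2 = (15^1)^2 ≡ 15^2 = 225 ≡ 37 (mod 47)
So A = 37. Bob then computes K = A^b mod p = 37^3 mod 47.
37^1 ≡ 37 (mod 47)
37^2 = (37^1)^2 ≡ 37^2 = 1369 ≡ 6 (mod 47)
37^3 = 37^2 · 37^1 ≡ 6 · 37 ≡ 34 (mod 47).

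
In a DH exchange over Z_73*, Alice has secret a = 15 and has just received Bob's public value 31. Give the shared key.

17

Shared key K = 31^15 mod 73.
31^1 ≡ 31 (mod 73)
31^2 = (31^1)^2 ≡ 31^2 = 961 ≡ 12 (mod 73)
31^4 = (31^2)^2 ≡ 12^2 = 144 ≡ 71 (mod 73)
31^8 = (31^4)^2 ≡ 71^2 = 5041 ≡ 4 (mod 73)
31^15 = 31^8 · 31^4 · 31^2 · 31^1 ≡ 4 · 71 · 12 · 31 ≡ 17 (mod 73).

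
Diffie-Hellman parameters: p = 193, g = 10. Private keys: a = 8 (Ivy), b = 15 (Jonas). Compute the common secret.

9

Jonas sends B = g^b mod p = 10^15 mod 193.
10^1 ≡ 10 (mod 193)
10^2 = (10^1)^2 ≡ 10^2 = 100 ≡ 100 (mod 193)
10^4 = (10^2)^2 ≡ 100^2 = 10000 ≡ 157 (mod 193)
10^8 = (10^4)^2 ≡ 157^2 = 24649 ≡ 138 (mod 193)
10^15 = 10^8 · 10^4 · 10^2 · 10^1 ≡ 138 · 157 · 100 · 10 ≡ 13 (mod 193).
So B = 13. Ivy then computes K = B^a mod p = 13^8 mod 193.
13^1 ≡ 13 (mod 193)
13^2 = (13^1)^2 ≡ 13^2 = 169 ≡ 169 (mod 193)
13^4 = (13^2)^2 ≡ 169^2 = 28561 ≡ 190 (mod 193)
13^8 = (13^4)^2 ≡ 190^2 = 36100 ≡ 9 (mod 193)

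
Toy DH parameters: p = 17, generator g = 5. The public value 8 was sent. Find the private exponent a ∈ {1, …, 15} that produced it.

2

Try successive powers of 5 modulo 17:
5^1 ≡ 5
5^2 ≡ 8
Found: a = 2.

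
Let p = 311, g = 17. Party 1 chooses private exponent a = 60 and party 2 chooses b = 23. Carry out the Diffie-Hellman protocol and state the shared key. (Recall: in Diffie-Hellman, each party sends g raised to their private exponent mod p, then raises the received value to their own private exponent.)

7

Party 1 sends A = g^a mod p = 17^60 mod 311.
17^1 ≡ 17 (mod 311)
17^2 = (17^1)^2 ≡ 17^2 = 289 ≡ 289 (mod 311)
17^4 = (17^2)^2 ≡ 289^2 = 83521 ≡ 173 (mod 311)
17^8 = (17^4)^2 ≡ 173^2 = 29929 ≡ 73 (mod 311)
17^16 = (17^8)^2 ≡ 73^2 = 5329 ≡ 42 (mod 311)
17^32 = (17^16)^2 ≡ 42^2 = 1764 ≡ 209 (mod 311)
17^60 = 17^32 · 17^16 · 17^8 · 17^4 ≡ 209 · 42 · 73 · 173 ≡ 168 (mod 311).
So A = 168. Party 2 then computes K = A^b mod p = 168^23 mod 311.
168^1 ≡ 168 (mod 311)
168^2 = (168^1)^2 ≡ 168^2 = 28224 ≡ 234 (mod 311)
168^4 = (168^2)^2 ≡ 234^2 = 54756 ≡ 20 (mod 311)
168^8 = (168^4)^2 ≡ 20^2 = 400 ≡ 89 (mod 311)
168^16 = (168^8)^2 ≡ 89^2 = 7921 ≡ 146 (mod 311)
168^23 = 168^16 · 168^4 · 168^2 · 168^1 ≡ 146 · 20 · 234 · 168 ≡ 7 (mod 311).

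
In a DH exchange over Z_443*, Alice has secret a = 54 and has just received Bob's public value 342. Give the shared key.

Shared key K = 342^54 mod 443.
342^1 ≡ 342 (mod 443)
342^2 = (342^1)^2 ≡ 342^2 = 116964 ≡ 12 (mod 443)
342^4 = (342^2)^2 ≡ 12^2 = 144 ≡ 144 (mod 443)
342^8 = (342^4)^2 ≡ 144^2 = 20736 ≡ 358 (mod 443)
342^16 = (342^8)^2 ≡ 358^2 = 128164 ≡ 137 (mod 443)
342^32 = (342^16)^2 ≡ 137^2 = 18769 ≡ 163 (mod 443)
342^54 = 342^32 · 342^16 · 342^4 · 342^2 ≡ 163 · 137 · 144 · 12 ≡ 10 (mod 443).

10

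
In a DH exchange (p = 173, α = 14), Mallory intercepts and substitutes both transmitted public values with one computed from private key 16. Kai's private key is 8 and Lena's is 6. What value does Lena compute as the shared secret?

Lena receives Mallory's public value M = 14^16 mod 173 instead of the honest one.
14^1 ≡ 14 (mod 173)
14^2 = (14^1)^2 ≡ 14^2 = 196 ≡ 23 (mod 173)
14^4 = (14^2)^2 ≡ 23^2 = 529 ≡ 10 (mod 173)
14^8 = (14^4)^2 ≡ 10^2 = 100 ≡ 100 (mod 173)
14^16 = (14^8)^2 ≡ 100^2 = 10000 ≡ 139 (mod 173)
So M = 139. Lena computes K = M^6 mod 173.
139^1 ≡ 139 (mod 173)
139^2 = (139^1)^2 ≡ 139^2 = 19321 ≡ 118 (mod 173)
139^4 = (139^2)^2 ≡ 118^2 = 13924 ≡ 84 (mod 173)
139^6 = 139^4 · 139^2 ≡ 84 · 118 ≡ 51 (mod 173).

51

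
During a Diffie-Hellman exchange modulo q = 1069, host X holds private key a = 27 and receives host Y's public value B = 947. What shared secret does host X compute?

Shared key K = 947^27 mod 1069.
947^1 ≡ 947 (mod 1069)
947^2 = (947^1)^2 ≡ 947^2 = 896809 ≡ 987 (mod 1069)
947^4 = (947^2)^2 ≡ 987^2 = 974169 ≡ 310 (mod 1069)
947^8 = (947^4)^2 ≡ 310^2 = 96100 ≡ 959 (mod 1069)
947^16 = (947^8)^2 ≡ 959^2 = 919681 ≡ 341 (mod 1069)
947^27 = 947^16 · 947^8 · 947^2 · 947^1 ≡ 341 · 959 · 987 · 947 ≡ 1030 (mod 1069).

1030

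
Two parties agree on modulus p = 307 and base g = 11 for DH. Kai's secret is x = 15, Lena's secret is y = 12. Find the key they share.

269

Kai sends A = g^x mod p = 11^15 mod 307.
11^1 ≡ 11 (mod 307)
11^2 = (11^1)^2 ≡ 11^2 = 121 ≡ 121 (mod 307)
11^4 = (11^2)^2 ≡ 121^2 = 14641 ≡ 212 (mod 307)
11^8 = (11^4)^2 ≡ 212^2 = 44944 ≡ 122 (mod 307)
11^15 = 11^8 · 11^4 · 11^2 · 11^1 ≡ 122 · 212 · 121 · 11 ≡ 153 (mod 307).
So A = 153. Lena then computes K = A^y mod p = 153^12 mod 307.
153^1 ≡ 153 (mod 307)
153^2 = (153^1)^2 ≡ 153^2 = 23409 ≡ 77 (mod 307)
153^4 = (153^2)^2 ≡ 77^2 = 5929 ≡ 96 (mod 307)
153^8 = (153^4)^2 ≡ 96^2 = 9216 ≡ 6 (mod 307)
153^12 = 153^8 · 153^4 ≡ 6 · 96 ≡ 269 (mod 307).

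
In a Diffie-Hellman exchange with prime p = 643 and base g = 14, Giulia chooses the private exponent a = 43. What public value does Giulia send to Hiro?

19

Public value = 14^43 mod 643.
14^1 ≡ 14 (mod 643)
14^2 = (14^1)^2 ≡ 14^2 = 196 ≡ 196 (mod 643)
14^4 = (14^2)^2 ≡ 196^2 = 38416 ≡ 479 (mod 643)
14^8 = (14^4)^2 ≡ 479^2 = 229441 ≡ 533 (mod 643)
14^16 = (14^8)^2 ≡ 533^2 = 284089 ≡ 526 (mod 643)
14^32 = (14^16)^2 ≡ 526^2 = 276676 ≡ 186 (mod 643)
14^43 = 14^32 · 14^8 · 14^2 · 14^1 ≡ 186 · 533 · 196 · 14 ≡ 19 (mod 643).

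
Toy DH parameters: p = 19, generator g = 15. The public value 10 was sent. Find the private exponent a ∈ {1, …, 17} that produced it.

13

Try successive powers of 15 modulo 19:
15^1 ≡ 15
15^2 ≡ 16
15^3 ≡ 12
15^4 ≡ 9
15^5 ≡ 2
15^6 ≡ 11
15^7 ≡ 13
15^8 ≡ 5
15^9 ≡ 18
15^10 ≡ 4
15^11 ≡ 3
15^12 ≡ 7
15^13 ≡ 10
Found: a = 13.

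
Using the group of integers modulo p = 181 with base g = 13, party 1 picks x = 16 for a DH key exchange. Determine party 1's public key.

87

Public value = 13^16 mod 181.
13^1 ≡ 13 (mod 181)
13^2 = (13^1)^2 ≡ 13^2 = 169 ≡ 169 (mod 181)
13^4 = (13^2)^2 ≡ 169^2 = 28561 ≡ 144 (mod 181)
13^8 = (13^4)^2 ≡ 144^2 = 20736 ≡ 102 (mod 181)
13^16 = (13^8)^2 ≡ 102^2 = 10404 ≡ 87 (mod 181)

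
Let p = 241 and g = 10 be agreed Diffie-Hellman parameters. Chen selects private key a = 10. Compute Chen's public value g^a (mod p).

Public value = 10^10 (mod 241).
10^1 ≡ 10 (mod 241)
10^2 = (10^1)^2 ≡ 10^2 = 100 ≡ 100 (mod 241)
10^4 = (10^2)^2 ≡ 100^2 = 10000 ≡ 119 (mod 241)
10^8 = (10^4)^2 ≡ 119^2 = 14161 ≡ 183 (mod 241)
10^10 = 10^8 · 10^2 ≡ 183 · 100 ≡ 225 (mod 241).

225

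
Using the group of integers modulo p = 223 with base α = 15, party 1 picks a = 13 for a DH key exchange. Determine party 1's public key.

Public value = 15^13 mod 223.
15^1 ≡ 15 (mod 223)
15^2 = (15^1)^2 ≡ 15^2 = 225 ≡ 2 (mod 223)
15^4 = (15^2)^2 ≡ 2^2 = 4 ≡ 4 (mod 223)
15^8 = (15^4)^2 ≡ 4^2 = 16 ≡ 16 (mod 223)
15^13 = 15^8 · 15^4 · 15^1 ≡ 16 · 4 · 15 ≡ 68 (mod 223).

68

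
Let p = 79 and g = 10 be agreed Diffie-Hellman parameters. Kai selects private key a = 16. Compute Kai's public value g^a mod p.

52

Public value = 10^16 mod 79.
10^1 ≡ 10 (mod 79)
10^2 = (10^1)^2 ≡ 10^2 = 100 ≡ 21 (mod 79)
10^4 = (10^2)^2 ≡ 21^2 = 441 ≡ 46 (mod 79)
10^8 = (10^4)^2 ≡ 46^2 = 2116 ≡ 62 (mod 79)
10^16 = (10^8)^2 ≡ 62^2 = 3844 ≡ 52 (mod 79)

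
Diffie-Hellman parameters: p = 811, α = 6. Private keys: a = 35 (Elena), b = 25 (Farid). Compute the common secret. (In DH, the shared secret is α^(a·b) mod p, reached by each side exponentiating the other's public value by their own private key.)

401

Farid sends B = α^b mod p = 6^25 mod 811.
6^1 ≡ 6 (mod 811)
6^2 = (6^1)^2 ≡ 6^2 = 36 ≡ 36 (mod 811)
6^4 = (6^2)^2 ≡ 36^2 = 1296 ≡ 485 (mod 811)
6^8 = (6^4)^2 ≡ 485^2 = 235225 ≡ 35 (mod 811)
6^16 = (6^8)^2 ≡ 35^2 = 1225 ≡ 414 (mod 811)
6^25 = 6^16 · 6^8 · 6^1 ≡ 414 · 35 · 6 ≡ 163 (mod 811).
So B = 163. Elena then computes K = B^a mod p = 163^35 mod 811.
163^1 ≡ 163 (mod 811)
163^2 = (163^1)^2 ≡ 163^2 = 26569 ≡ 617 (mod 811)
163^4 = (163^2)^2 ≡ 617^2 = 380689 ≡ 330 (mod 811)
163^8 = (163^4)^2 ≡ 330^2 = 108900 ≡ 226 (mod 811)
163^16 = (163^8)^2 ≡ 226^2 = 51076 ≡ 794 (mod 811)
163^32 = (163^16)^2 ≡ 794^2 = 630436 ≡ 289 (mod 811)
163^35 = 163^32 · 163^2 · 163^1 ≡ 289 · 617 · 163 ≡ 401 (mod 811).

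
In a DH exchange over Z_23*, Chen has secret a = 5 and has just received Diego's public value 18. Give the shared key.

3

Shared key K = 18^5 mod 23.
18^1 ≡ 18 (mod 23)
18^2 = (18^1)^2 ≡ 18^2 = 324 ≡ 2 (mod 23)
18^4 = (18^2)^2 ≡ 2^2 = 4 ≡ 4 (mod 23)
18^5 = 18^4 · 18^1 ≡ 4 · 18 ≡ 3 (mod 23).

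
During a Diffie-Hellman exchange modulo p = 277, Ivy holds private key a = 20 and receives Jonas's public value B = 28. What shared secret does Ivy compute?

Shared key K = 28^20 mod 277.
28^1 ≡ 28 (mod 277)
28^2 = (28^1)^2 ≡ 28^2 = 784 ≡ 230 (mod 277)
28^4 = (28^2)^2 ≡ 230^2 = 52900 ≡ 270 (mod 277)
28^8 = (28^4)^2 ≡ 270^2 = 72900 ≡ 49 (mod 277)
28^16 = (28^8)^2 ≡ 49^2 = 2401 ≡ 185 (mod 277)
28^20 = 28^16 · 28^4 ≡ 185 · 270 ≡ 90 (mod 277).

90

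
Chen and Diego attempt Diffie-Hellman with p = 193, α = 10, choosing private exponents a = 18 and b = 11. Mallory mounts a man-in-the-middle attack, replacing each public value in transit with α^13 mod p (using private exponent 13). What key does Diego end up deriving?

Diego receives Mallory's public value M = 10^13 mod 193 instead of the honest one.
10^1 ≡ 10 (mod 193)
10^2 = (10^1)^2 ≡ 10^2 = 100 ≡ 100 (mod 193)
10^4 = (10^2)^2 ≡ 100^2 = 10000 ≡ 157 (mod 193)
10^8 = (10^4)^2 ≡ 157^2 = 24649 ≡ 138 (mod 193)
10^13 = 10^8 · 10^4 · 10^1 ≡ 138 · 157 · 10 ≡ 114 (mod 193).
So M = 114. Diego computes K = M^11 mod 193.
114^1 ≡ 114 (mod 193)
114^2 = (114^1)^2 ≡ 114^2 = 12996 ≡ 65 (mod 193)
114^4 = (114^2)^2 ≡ 65^2 = 4225 ≡ 172 (mod 193)
114^8 = (114^4)^2 ≡ 172^2 = 29584 ≡ 55 (mod 193)
114^11 = 114^8 · 114^2 · 114^1 ≡ 55 · 65 · 114 ≡ 127 (mod 193).

127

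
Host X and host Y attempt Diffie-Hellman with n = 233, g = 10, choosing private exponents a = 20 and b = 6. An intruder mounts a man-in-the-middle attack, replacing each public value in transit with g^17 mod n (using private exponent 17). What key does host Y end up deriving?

112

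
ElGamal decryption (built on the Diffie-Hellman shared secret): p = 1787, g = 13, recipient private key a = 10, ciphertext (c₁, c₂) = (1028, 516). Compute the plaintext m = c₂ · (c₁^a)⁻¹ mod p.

259

Shared mask s = c₁^a mod p = 1028^10 mod 1787.
1028^1 ≡ 1028 (mod 1787)
1028^2 = (1028^1)^2 ≡ 1028^2 = 1056784 ≡ 667 (mod 1787)
1028^4 = (1028^2)^2 ≡ 667^2 = 444889 ≡ 1713 (mod 1787)
1028^8 = (1028^4)^2 ≡ 1713^2 = 2934369 ≡ 115 (mod 1787)
1028^10 = 1028^8 · 1028^2 ≡ 115 · 667 ≡ 1651 (mod 1787).
So s = 1651; s⁻¹ ≡ 565 (mod 1787).
m = c₂ · s⁻¹ mod 1787 = 516 · 565 mod 1787 = 259.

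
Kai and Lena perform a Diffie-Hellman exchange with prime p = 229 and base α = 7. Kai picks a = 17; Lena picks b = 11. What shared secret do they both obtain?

188

Lena sends B = α^b mod p = 7^11 mod 229.
7^1 ≡ 7 (mod 229)
7^2 = (7^1)^2 ≡ 7^2 = 49 ≡ 49 (mod 229)
7^4 = (7^2)^2 ≡ 49^2 = 2401 ≡ 111 (mod 229)
7^8 = (7^4)^2 ≡ 111^2 = 12321 ≡ 184 (mod 229)
7^11 = 7^8 · 7^2 · 7^1 ≡ 184 · 49 · 7 ≡ 137 (mod 229).
So B = 137. Kai then computes K = B^a mod p = 137^17 mod 229.
137^1 ≡ 137 (mod 229)
137^2 = (137^1)^2 ≡ 137^2 = 18769 ≡ 220 (mod 229)
137^4 = (137^2)^2 ≡ 220^2 = 48400 ≡ 81 (mod 229)
137^8 = (137^4)^2 ≡ 81^2 = 6561 ≡ 149 (mod 229)
137^16 = (137^8)^2 ≡ 149^2 = 22201 ≡ 217 (mod 229)
137^17 = 137^16 · 137^1 ≡ 217 · 137 ≡ 188 (mod 229).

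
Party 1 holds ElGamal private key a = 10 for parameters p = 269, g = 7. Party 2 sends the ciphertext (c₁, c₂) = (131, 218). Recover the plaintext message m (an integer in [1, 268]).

81

Shared mask s = c₁^a mod p = 131^10 mod 269.
131^1 ≡ 131 (mod 269)
131^2 = (131^1)^2 ≡ 131^2 = 17161 ≡ 214 (mod 269)
131^4 = (131^2)^2 ≡ 214^2 = 45796 ≡ 66 (mod 269)
131^8 = (131^4)^2 ≡ 66^2 = 4356 ≡ 52 (mod 269)
131^10 = 131^8 · 131^2 ≡ 52 · 214 ≡ 99 (mod 269).
So s = 99; s⁻¹ ≡ 125 (mod 269).
m = c₂ · s⁻¹ mod 269 = 218 · 125 mod 269 = 81.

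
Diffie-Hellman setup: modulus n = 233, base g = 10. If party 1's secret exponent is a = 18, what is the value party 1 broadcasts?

177

Public value = 10^18 (mod 233).
10^1 ≡ 10 (mod 233)
10^2 = (10^1)^2 ≡ 10^2 = 100 ≡ 100 (mod 233)
10^4 = (10^2)^2 ≡ 100^2 = 10000 ≡ 214 (mod 233)
10^8 = (10^4)^2 ≡ 214^2 = 45796 ≡ 128 (mod 233)
10^16 = (10^8)^2 ≡ 128^2 = 16384 ≡ 74 (mod 233)
10^18 = 10^16 · 10^2 ≡ 74 · 100 ≡ 177 (mod 233).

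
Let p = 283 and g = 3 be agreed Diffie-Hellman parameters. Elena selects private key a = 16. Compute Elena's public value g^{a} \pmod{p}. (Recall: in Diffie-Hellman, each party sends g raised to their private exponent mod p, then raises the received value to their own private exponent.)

Public value = 3^{16} \pmod{283}.
3^1 ≡ 3 (mod 283)
3^2 = (3^1)^2 ≡ 3^2 = 9 ≡ 9 (mod 283)
3^4 = (3^2)^2 ≡ 9^2 = 81 ≡ 81 (mod 283)
3^8 = (3^4)^2 ≡ 81^2 = 6561 ≡ 52 (mod 283)
3^16 = (3^8)^2 ≡ 52^2 = 2704 ≡ 157 (mod 283)

157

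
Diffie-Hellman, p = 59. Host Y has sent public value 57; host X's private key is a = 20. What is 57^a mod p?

28

Shared key K = 57^20 mod 59.
57^1 ≡ 57 (mod 59)
57^2 = (57^1)^2 ≡ 57^2 = 3249 ≡ 4 (mod 59)
57^4 = (57^2)^2 ≡ 4^2 = 16 ≡ 16 (mod 59)
57^8 = (57^4)^2 ≡ 16^2 = 256 ≡ 20 (mod 59)
57^16 = (57^8)^2 ≡ 20^2 = 400 ≡ 46 (mod 59)
57^20 = 57^16 · 57^4 ≡ 46 · 16 ≡ 28 (mod 59).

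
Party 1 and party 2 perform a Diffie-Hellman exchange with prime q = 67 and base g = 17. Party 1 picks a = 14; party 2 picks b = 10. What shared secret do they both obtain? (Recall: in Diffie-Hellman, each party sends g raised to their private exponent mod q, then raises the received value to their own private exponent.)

47

Party 1 sends A = g^a mod q = 17^14 mod 67.
17^1 ≡ 17 (mod 67)
17^2 = (17^1)^2 ≡ 17^2 = 289 ≡ 21 (mod 67)
17^4 = (17^2)^2 ≡ 21^2 = 441 ≡ 39 (mod 67)
17^8 = (17^4)^2 ≡ 39^2 = 1521 ≡ 47 (mod 67)
17^14 = 17^8 · 17^4 · 17^2 ≡ 47 · 39 · 21 ≡ 35 (mod 67).
So A = 35. Party 2 then computes K = A^b mod q = 35^10 mod 67.
35^1 ≡ 35 (mod 67)
35^2 = (35^1)^2 ≡ 35^2 = 1225 ≡ 19 (mod 67)
35^4 = (35^2)^2 ≡ 19^2 = 361 ≡ 26 (mod 67)
35^8 = (35^4)^2 ≡ 26^2 = 676 ≡ 6 (mod 67)
35^10 = 35^8 · 35^2 ≡ 6 · 19 ≡ 47 (mod 67).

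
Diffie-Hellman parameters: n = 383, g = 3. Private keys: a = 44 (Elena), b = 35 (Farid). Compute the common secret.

Farid sends B = g^b mod n = 3^35 mod 383.
3^1 ≡ 3 (mod 383)
3^2 = (3^1)^2 ≡ 3^2 = 9 ≡ 9 (mod 383)
3^4 = (3^2)^2 ≡ 9^2 = 81 ≡ 81 (mod 383)
3^8 = (3^4)^2 ≡ 81^2 = 6561 ≡ 50 (mod 383)
3^16 = (3^8)^2 ≡ 50^2 = 2500 ≡ 202 (mod 383)
3^32 = (3^16)^2 ≡ 202^2 = 40804 ≡ 206 (mod 383)
3^35 = 3^32 · 3^2 · 3^1 ≡ 206 · 9 · 3 ≡ 200 (mod 383).
So B = 200. Elena then computes K = B^a mod n = 200^44 mod 383.
200^1 ≡ 200 (mod 383)
200^2 = (200^1)^2 ≡ 200^2 = 40000 ≡ 168 (mod 383)
200^4 = (200^2)^2 ≡ 168^2 = 28224 ≡ 265 (mod 383)
200^8 = (200^4)^2 ≡ 265^2 = 70225 ≡ 136 (mod 383)
200^16 = (200^8)^2 ≡ 136^2 = 18496 ≡ 112 (mod 383)
200^32 = (200^16)^2 ≡ 112^2 = 12544 ≡ 288 (mod 383)
200^44 = 200^32 · 200^8 · 200^4 ≡ 288 · 136 · 265 ≡ 220 (mod 383).

220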